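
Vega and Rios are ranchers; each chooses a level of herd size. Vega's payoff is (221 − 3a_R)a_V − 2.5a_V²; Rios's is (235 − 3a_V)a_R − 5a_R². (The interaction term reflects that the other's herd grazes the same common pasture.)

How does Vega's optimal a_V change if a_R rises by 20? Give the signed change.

-12

Expanding Vega's payoff: 221a_V − 3a_Ra_V − 2.5a_V².
∂π/∂a_V = 221 − 3a_R − 5a_V = 0, so a_V = 44.2 − 0.6a_R.
The reaction-function slope is −0.6, so a 20-unit rise in a_R moves a_V by −0.6 × 20 = −12. Vega's best response falls — the actions are strategic substitutes.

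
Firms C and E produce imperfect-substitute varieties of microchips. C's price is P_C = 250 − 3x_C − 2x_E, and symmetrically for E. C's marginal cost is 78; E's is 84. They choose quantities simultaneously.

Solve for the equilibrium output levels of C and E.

Firm C's profit: π = x_C(250 − 3x_C − 2x_E) − 78x_C.
∂π/∂x_C = 172 − 6x_C − 2x_E = 0 ⇒ x_C = 86/3 − (1/3)x_E.
Similarly x_E = 83/3 − (1/3)x_C.
Solving the two reaction functions simultaneously: (1 − (−1/3)(−1/3))x_C = 86/3 − (1/3)·(83/3), so (8/9)x_C = 175/9 and x_C = 21.875.
Then x_E = 83/3 − (1/3)·21.875 = 20.375.

21.875, 20.375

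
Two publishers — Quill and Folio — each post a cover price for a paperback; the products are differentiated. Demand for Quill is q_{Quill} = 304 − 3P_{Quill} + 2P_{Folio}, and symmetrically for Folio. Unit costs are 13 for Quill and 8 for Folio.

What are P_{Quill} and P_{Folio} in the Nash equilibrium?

Quill's profit: π = (P_{Quill} − 13)(304 − 3P_{Quill} + 2P_{Folio}).
∂π/∂P_{Quill} = 343 − 6P_{Quill} + 2P_{Folio} = 0 ⇒ P_{Quill} = 343/6 + (1/3)P_{Folio}.
Similarly P_{Folio} = 164/3 + (1/3)P_{Quill}.
Plugging P_{Folio} into Quill's best response: P_{Quill} = 343/6 + (1/3)(164/3 + (1/3)P_{Quill}) ⇒ (8/9)P_{Quill} = 1357/18, so P_{Quill} = 84.8125.
Then P_{Folio} = 164/3 + (1/3)·84.8125 = 82.9375.

84.8125, 82.9375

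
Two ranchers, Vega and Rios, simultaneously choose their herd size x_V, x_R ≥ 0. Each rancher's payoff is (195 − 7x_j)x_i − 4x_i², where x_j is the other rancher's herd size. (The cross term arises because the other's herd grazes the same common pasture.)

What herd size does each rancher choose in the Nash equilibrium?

Vega's payoff is (195 − 7x_R)x_V − 4x_V².
∂π/∂x_V = 195 − 7x_R − 8x_V = 0, so x_V = 24.375 − 0.875x_R.
By symmetry x_R = x_V; substituting into the reaction function, 1.875x_V = 24.375 and x_V = 13.

13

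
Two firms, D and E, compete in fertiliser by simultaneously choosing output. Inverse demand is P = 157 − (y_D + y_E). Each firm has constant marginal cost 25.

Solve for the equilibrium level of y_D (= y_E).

Firm D's profit: π = y_D(157 − (y_D + y_E)) − 25y_D.
∂π/∂y_D = 132 − 2y_D − y_E = 0, so y_D = 66 − 0.5y_E.
The game is symmetric, so in equilibrium y_E = y_D: the reaction function gives 1.5y_D = 66, hence y_D = 44.

44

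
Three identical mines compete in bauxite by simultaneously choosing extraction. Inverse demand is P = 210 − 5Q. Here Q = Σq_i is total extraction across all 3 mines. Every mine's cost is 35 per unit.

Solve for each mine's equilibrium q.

8.75

A representative mine's profit is π_i = q_i(210 − 5Q) − 35q_i, with Q = q_i + Σ_{j≠i} q_j.
First-order condition: 175 − 10q_i − 5Σ_{j≠i} q_j = 0.
Imposing symmetry (q_j = q for all j) turns Σ_{j≠i} q_j into 2q, so 175 = 20q and q = 8.75.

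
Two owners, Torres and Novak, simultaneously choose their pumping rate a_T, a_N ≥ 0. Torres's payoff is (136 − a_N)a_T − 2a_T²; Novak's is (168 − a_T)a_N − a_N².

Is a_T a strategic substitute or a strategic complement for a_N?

Expanding Torres's payoff: 136a_T − a_Na_T − 2a_T².
∂π/∂a_T = 136 − a_N − 4a_T = 0, so a_T = 34 − 0.25a_N.
The best-response slope da_T/da_N = −0.25 < 0: the reaction function is downward-sloping, so the choices are strategic substitutes.

strategic substitutes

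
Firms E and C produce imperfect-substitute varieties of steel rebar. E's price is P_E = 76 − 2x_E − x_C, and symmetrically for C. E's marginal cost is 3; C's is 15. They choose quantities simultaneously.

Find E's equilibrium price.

Firm E's profit: π = x_E(76 − 2x_E − x_C) − 3x_E.
∂π/∂x_E = 73 − 4x_E − x_C = 0 ⇒ x_E = 18.25 − 0.25x_C.
Similarly x_C = 15.25 − 0.25x_E.
Solving the two reaction functions simultaneously: (1 − (−0.25)(−0.25))x_E = 18.25 − 0.25·15.25, so 0.9375x_E = 14.4375 and x_E = 15.4.
Then x_C = 15.25 − 0.25·15.4 = 11.4.
P_E = 76 − 2·15.4 − 11.4 = 33.8.

33.8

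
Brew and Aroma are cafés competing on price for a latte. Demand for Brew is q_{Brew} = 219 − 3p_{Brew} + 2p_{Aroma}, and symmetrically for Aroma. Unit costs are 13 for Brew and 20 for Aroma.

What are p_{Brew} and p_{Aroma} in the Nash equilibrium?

65.8125, 68.4375

Brew's profit: π = (p_{Brew} − 13)(219 − 3p_{Brew} + 2p_{Aroma}).
∂π/∂p_{Brew} = 258 − 6p_{Brew} + 2p_{Aroma} = 0 ⇒ p_{Brew} = 43 + (1/3)p_{Aroma}.
Similarly p_{Aroma} = 46.5 + (1/3)p_{Brew}.
Plugging p_{Aroma} into Brew's best response: p_{Brew} = 43 + (1/3)(46.5 + (1/3)p_{Brew}) ⇒ (8/9)p_{Brew} = 58.5, so p_{Brew} = 65.8125.
Then p_{Aroma} = 46.5 + (1/3)·65.8125 = 68.4375.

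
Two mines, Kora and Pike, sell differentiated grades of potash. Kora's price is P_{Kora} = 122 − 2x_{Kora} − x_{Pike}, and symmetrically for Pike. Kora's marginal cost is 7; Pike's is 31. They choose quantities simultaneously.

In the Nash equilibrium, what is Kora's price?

Mine Kora's profit: π = x_{Kora}(122 − 2x_{Kora} − x_{Pike}) − 7x_{Kora}.
∂π/∂x_{Kora} = 115 − 4x_{Kora} − x_{Pike} = 0 ⇒ x_{Kora} = 28.75 − 0.25x_{Pike}.
Similarly x_{Pike} = 22.75 − 0.25x_{Kora}.
Plugging x_{Pike} into Kora's best response: x_{Kora} = 28.75 − 0.25(22.75 − 0.25x_{Kora}) ⇒ 0.9375x_{Kora} = 23.0625, so x_{Kora} = 24.6.
Then x_{Pike} = 22.75 − 0.25·24.6 = 16.6.
P_{Kora} = 122 − 2·24.6 − 16.6 = 56.2.

56.2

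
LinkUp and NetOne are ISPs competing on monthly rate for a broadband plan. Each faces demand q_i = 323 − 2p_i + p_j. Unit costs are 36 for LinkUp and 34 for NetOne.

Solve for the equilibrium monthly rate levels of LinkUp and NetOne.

131.4, 130.6

LinkUp's profit: π = (p_{LinkUp} − 36)(323 − 2p_{LinkUp} + p_{NetOne}).
∂π/∂p_{LinkUp} = 395 − 4p_{LinkUp} + p_{NetOne} = 0 ⇒ p_{LinkUp} = 98.75 + 0.25p_{NetOne}.
Similarly p_{NetOne} = 97.75 + 0.25p_{LinkUp}.
Solving the two reaction functions simultaneously: (1 − (0.25)(0.25))p_{LinkUp} = 98.75 + 0.25·97.75, so 0.9375p_{LinkUp} = 123.1875 and p_{LinkUp} = 131.4.
Then p_{NetOne} = 97.75 + 0.25·131.4 = 130.6.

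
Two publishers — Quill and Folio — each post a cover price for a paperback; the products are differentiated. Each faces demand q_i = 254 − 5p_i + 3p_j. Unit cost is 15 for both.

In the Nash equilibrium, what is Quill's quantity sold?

Quill's profit: π = (p_{Quill} − 15)(254 − 5p_{Quill} + 3p_{Folio}).
∂π/∂p_{Quill} = 329 − 10p_{Quill} + 3p_{Folio} = 0 ⇒ p_{Quill} = 32.9 + 0.3p_{Folio}.
By symmetry p_{Folio} = p_{Quill}; substituting into the reaction function, 0.7p_{Quill} = 32.9 and p_{Quill} = 47.
q_{Quill} = 254 − 5·47 + 3·47 = 160.

160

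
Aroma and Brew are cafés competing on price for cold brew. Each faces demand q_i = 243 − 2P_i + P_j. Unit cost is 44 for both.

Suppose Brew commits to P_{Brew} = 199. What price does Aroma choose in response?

132.5

Aroma's profit: π = (P_{Aroma} − 44)(243 − 2P_{Aroma} + P_{Brew}).
∂π/∂P_{Aroma} = 331 − 4P_{Aroma} + P_{Brew} = 0 ⇒ P_{Aroma} = 82.75 + 0.25P_{Brew}.
At P_{Brew} = 199: P_{Aroma} = 82.75 + 0.25·199 = 132.5.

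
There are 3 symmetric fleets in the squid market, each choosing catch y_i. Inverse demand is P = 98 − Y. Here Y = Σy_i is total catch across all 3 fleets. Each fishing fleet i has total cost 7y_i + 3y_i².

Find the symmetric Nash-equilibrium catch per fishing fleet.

A representative fishing fleet's profit is π_i = y_i(98 − Y) − 7y_i − 3y_i², with Y = y_i + Σ_{j≠i} y_j.
First-order condition: 91 − 8y_i − Σ_{j≠i} y_j = 0.
Imposing symmetry (y_j = y for all j) turns Σ_{j≠i} y_j into 2y, so 91 = 10y and y = 9.1.

9.1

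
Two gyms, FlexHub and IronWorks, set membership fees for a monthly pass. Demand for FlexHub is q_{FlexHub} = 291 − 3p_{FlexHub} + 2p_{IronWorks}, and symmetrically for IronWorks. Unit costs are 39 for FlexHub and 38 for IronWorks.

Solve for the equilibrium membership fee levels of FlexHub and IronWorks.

FlexHub's profit: π = (p_{FlexHub} − 39)(291 − 3p_{FlexHub} + 2p_{IronWorks}).
∂π/∂p_{FlexHub} = 408 − 6p_{FlexHub} + 2p_{IronWorks} = 0 ⇒ p_{FlexHub} = 68 + (1/3)p_{IronWorks}.
Similarly p_{IronWorks} = 67.5 + (1/3)p_{FlexHub}.
Plugging p_{IronWorks} into FlexHub's best response: p_{FlexHub} = 68 + (1/3)(67.5 + (1/3)p_{FlexHub}) ⇒ (8/9)p_{FlexHub} = 90.5, so p_{FlexHub} = 101.8125.
Then p_{IronWorks} = 67.5 + (1/3)·101.8125 = 101.4375.

101.8125, 101.4375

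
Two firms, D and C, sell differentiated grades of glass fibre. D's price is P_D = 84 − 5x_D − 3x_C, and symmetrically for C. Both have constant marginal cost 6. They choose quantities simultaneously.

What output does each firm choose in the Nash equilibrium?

6

Firm D's profit: π = x_D(84 − 5x_D − 3x_C) − 6x_D.
∂π/∂x_D = 78 − 10x_D − 3x_C = 0 ⇒ x_D = 7.8 − 0.3x_C.
By symmetry x_C = x_D; substituting into the reaction function, 1.3x_D = 7.8 and x_D = 6.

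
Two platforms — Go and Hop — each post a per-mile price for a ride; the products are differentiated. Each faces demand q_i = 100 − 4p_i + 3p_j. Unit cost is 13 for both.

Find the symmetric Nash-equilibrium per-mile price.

30.4

Go's profit: π = (p_{Go} − 13)(100 − 4p_{Go} + 3p_{Hop}).
∂π/∂p_{Go} = 152 − 8p_{Go} + 3p_{Hop} = 0 ⇒ p_{Go} = 19 + 0.375p_{Hop}.
By symmetry p_{Hop} = p_{Go}; substituting into the reaction function, 0.625p_{Go} = 19 and p_{Go} = 30.4.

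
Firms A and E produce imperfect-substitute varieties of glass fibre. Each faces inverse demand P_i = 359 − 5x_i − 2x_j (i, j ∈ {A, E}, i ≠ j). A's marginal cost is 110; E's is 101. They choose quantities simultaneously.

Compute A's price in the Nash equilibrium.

212.8125

Firm A's profit: π = x_A(359 − 5x_A − 2x_E) − 110x_A.
∂π/∂x_A = 249 − 10x_A − 2x_E = 0 ⇒ x_A = 24.9 − 0.2x_E.
Similarly x_E = 25.8 − 0.2x_A.
Solving the two reaction functions simultaneously: (1 − (−0.2)(−0.2))x_A = 24.9 − 0.2·25.8, so 0.96x_A = 19.74 and x_A = 20.5625.
Then x_E = 25.8 − 0.2·20.5625 = 21.6875.
P_A = 359 − 5·20.5625 − 2·21.6875 = 212.8125.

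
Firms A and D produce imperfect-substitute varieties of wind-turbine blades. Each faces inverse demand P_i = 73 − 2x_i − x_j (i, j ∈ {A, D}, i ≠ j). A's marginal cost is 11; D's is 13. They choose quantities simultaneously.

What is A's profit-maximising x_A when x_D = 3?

14.75

Firm A's profit: π = x_A(73 − 2x_A − x_D) − 11x_A.
∂π/∂x_A = 62 − 4x_A − x_D = 0 ⇒ x_A = 15.5 − 0.25x_D.
At x_D = 3: x_A = 15.5 − 0.25·3 = 14.75.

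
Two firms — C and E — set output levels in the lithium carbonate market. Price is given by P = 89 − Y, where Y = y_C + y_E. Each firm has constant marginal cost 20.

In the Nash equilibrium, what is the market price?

43

Firm C's profit: π = y_C(89 − (y_C + y_E)) − 20y_C.
∂π/∂y_C = 69 − 2y_C − y_E = 0, so y_C = 34.5 − 0.5y_E.
The game is symmetric, so in equilibrium y_E = y_C: the reaction function gives 1.5y_C = 34.5, hence y_C = 23.
Equilibrium price: P = 89 − 46 = 43.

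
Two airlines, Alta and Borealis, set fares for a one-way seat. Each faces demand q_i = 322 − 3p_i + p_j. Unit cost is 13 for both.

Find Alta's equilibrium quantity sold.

Alta's profit: π = (p_{Alta} − 13)(322 − 3p_{Alta} + p_{Borealis}).
∂π/∂p_{Alta} = 361 − 6p_{Alta} + p_{Borealis} = 0 ⇒ p_{Alta} = 361/6 + (1/6)p_{Borealis}.
The game is symmetric, so in equilibrium p_{Borealis} = p_{Alta}: the reaction function gives (5/6)p_{Alta} = 361/6, hence p_{Alta} = 72.2.
q_{Alta} = 322 − 3·72.2 + 72.2 = 177.6.

177.6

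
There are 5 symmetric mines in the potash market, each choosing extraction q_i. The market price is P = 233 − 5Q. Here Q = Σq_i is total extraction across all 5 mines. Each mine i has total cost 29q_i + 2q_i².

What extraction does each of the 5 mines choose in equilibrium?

6

A representative mine's profit is π_i = q_i(233 − 5Q) − 29q_i − 2q_i², with Q = q_i + Σ_{j≠i} q_j.
First-order condition: 204 − 14q_i − 5Σ_{j≠i} q_j = 0.
Imposing symmetry (q_j = q for all j) turns Σ_{j≠i} q_j into 4q, so 204 = 34q and q = 6.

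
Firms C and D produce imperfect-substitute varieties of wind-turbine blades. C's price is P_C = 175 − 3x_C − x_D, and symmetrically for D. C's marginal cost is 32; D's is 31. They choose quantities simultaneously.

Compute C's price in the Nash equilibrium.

93.2

Firm C's profit: π = x_C(175 − 3x_C − x_D) − 32x_C.
∂π/∂x_C = 143 − 6x_C − x_D = 0 ⇒ x_C = 143/6 − (1/6)x_D.
Similarly x_D = 24 − (1/6)x_C.
Solving the two reaction functions simultaneously: (1 − (−1/6)(−1/6))x_C = 143/6 − (1/6)·24, so (35/36)x_C = 119/6 and x_C = 20.4.
Then x_D = 24 − (1/6)·20.4 = 20.6.
P_C = 175 − 3·20.4 − 20.6 = 93.2.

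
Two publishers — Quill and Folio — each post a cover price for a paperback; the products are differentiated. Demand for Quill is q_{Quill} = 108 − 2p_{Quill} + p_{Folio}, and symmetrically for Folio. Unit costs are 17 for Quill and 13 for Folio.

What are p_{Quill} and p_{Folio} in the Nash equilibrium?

Quill's profit: π = (p_{Quill} − 17)(108 − 2p_{Quill} + p_{Folio}).
∂π/∂p_{Quill} = 142 − 4p_{Quill} + p_{Folio} = 0 ⇒ p_{Quill} = 35.5 + 0.25p_{Folio}.
Similarly p_{Folio} = 33.5 + 0.25p_{Quill}.
Plugging p_{Folio} into Quill's best response: p_{Quill} = 35.5 + 0.25(33.5 + 0.25p_{Quill}) ⇒ 0.9375p_{Quill} = 43.875, so p_{Quill} = 46.8.
Then p_{Folio} = 33.5 + 0.25·46.8 = 45.2.

46.8, 45.2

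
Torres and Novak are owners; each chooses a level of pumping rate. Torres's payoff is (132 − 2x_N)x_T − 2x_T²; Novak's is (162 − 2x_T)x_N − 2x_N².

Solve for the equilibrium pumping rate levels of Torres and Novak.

17, 32

Expanding Torres's payoff: 132x_T − 2x_Nx_T − 2x_T².
∂π/∂x_T = 132 − 2x_N − 4x_T = 0, so x_T = 33 − 0.5x_N.
Likewise for Novak: x_N = 40.5 − 0.5x_T.
Solving the two reaction functions simultaneously: (1 − (−0.5)(−0.5))x_T = 33 − 0.5·40.5, so 0.75x_T = 12.75 and x_T = 17.
Then x_N = 40.5 − 0.5·17 = 32.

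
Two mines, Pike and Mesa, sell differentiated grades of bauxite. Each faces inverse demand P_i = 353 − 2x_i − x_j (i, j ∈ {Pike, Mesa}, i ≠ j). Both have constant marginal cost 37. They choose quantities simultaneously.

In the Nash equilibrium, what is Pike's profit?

Mine Pike's profit: π = x_{Pike}(353 − 2x_{Pike} − x_{Mesa}) − 37x_{Pike}.
∂π/∂x_{Pike} = 316 − 4x_{Pike} − x_{Mesa} = 0 ⇒ x_{Pike} = 79 − 0.25x_{Mesa}.
By symmetry x_{Mesa} = x_{Pike}; substituting into the reaction function, 1.25x_{Pike} = 79 and x_{Pike} = 63.2.
P_{Pike} = 353 − 2·63.2 − 63.2 = 163.4.
Profit = (163.4 − 37)·63.2 = 7988.48.

7988.48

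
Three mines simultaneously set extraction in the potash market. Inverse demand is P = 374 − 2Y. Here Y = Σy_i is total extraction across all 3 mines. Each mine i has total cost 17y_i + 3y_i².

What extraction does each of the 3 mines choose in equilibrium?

A representative mine's profit is π_i = y_i(374 − 2Y) − 17y_i − 3y_i², with Y = y_i + Σ_{j≠i} y_j.
First-order condition: 357 − 10y_i − 2Σ_{j≠i} y_j = 0.
With identical mines, set every y_j = y: then 357 − 10y − 4y = 0, i.e. y = 357/14 = 25.5.

25.5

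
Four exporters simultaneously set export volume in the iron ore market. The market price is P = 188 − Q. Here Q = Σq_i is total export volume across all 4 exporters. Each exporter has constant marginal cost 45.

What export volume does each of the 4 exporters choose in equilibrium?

28.6

A representative exporter's profit is π_i = q_i(188 − Q) − 45q_i, with Q = q_i + Σ_{j≠i} q_j.
First-order condition: 143 − 2q_i − Σ_{j≠i} q_j = 0.
With identical exporters, set every q_j = q: then 143 − 2q − 3q = 0, i.e. q = 143/5 = 28.6.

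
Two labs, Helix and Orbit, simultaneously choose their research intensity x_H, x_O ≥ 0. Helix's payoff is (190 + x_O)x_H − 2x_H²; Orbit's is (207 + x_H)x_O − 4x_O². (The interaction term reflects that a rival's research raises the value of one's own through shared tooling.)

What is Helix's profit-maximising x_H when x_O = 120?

77.5

Expanding Helix's payoff: 190x_H + x_Ox_H − 2x_H².
∂π/∂x_H = 190 + x_O − 4x_H = 0, so x_H = 47.5 + 0.25x_O.
At x_O = 120: x_H = 47.5 + 0.25·120 = 77.5.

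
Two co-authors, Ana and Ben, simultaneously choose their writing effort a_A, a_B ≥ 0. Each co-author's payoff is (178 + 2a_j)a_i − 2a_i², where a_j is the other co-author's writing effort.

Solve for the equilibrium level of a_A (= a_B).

89

Ana's payoff is (178 + 2a_B)a_A − 2a_A².
∂π/∂a_A = 178 + 2a_B − 4a_A = 0, so a_A = 44.5 + 0.5a_B.
By symmetry a_B = a_A; substituting into the reaction function, 0.5a_A = 44.5 and a_A = 89.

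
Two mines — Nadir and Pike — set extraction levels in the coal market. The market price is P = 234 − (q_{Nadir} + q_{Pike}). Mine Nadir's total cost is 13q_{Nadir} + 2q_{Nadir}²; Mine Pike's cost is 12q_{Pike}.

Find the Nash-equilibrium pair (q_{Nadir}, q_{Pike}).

Mine Nadir's profit: π = q_{Nadir}(234 − (q_{Nadir} + q_{Pike})) − 13q_{Nadir} − 2q_{Nadir}².
∂π/∂q_{Nadir} = 221 − 6q_{Nadir} − q_{Pike} = 0, so q_{Nadir} = 221/6 − (1/6)q_{Pike}.
For Pike: ∂π/∂q_{Pike} = 222 − 2q_{Pike} − q_{Nadir} = 0 ⇒ q_{Pike} = 111 − 0.5q_{Nadir}.
Solving the two reaction functions simultaneously: (1 − (−1/6)(−0.5))q_{Nadir} = 221/6 − (1/6)·111, so (11/12)q_{Nadir} = 55/3 and q_{Nadir} = 20.
Then q_{Pike} = 111 − 0.5·20 = 101.

20, 101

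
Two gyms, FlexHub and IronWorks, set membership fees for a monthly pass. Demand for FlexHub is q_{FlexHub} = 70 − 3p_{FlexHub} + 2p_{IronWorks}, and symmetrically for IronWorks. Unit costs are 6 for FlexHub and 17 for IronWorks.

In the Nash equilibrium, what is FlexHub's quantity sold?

FlexHub's profit: π = (p_{FlexHub} − 6)(70 − 3p_{FlexHub} + 2p_{IronWorks}).
∂π/∂p_{FlexHub} = 88 − 6p_{FlexHub} + 2p_{IronWorks} = 0 ⇒ p_{FlexHub} = 44/3 + (1/3)p_{IronWorks}.
Similarly p_{IronWorks} = 121/6 + (1/3)p_{FlexHub}.
Plugging p_{IronWorks} into FlexHub's best response: p_{FlexHub} = 44/3 + (1/3)(121/6 + (1/3)p_{FlexHub}) ⇒ (8/9)p_{FlexHub} = 385/18, so p_{FlexHub} = 24.0625.
Then p_{IronWorks} = 121/6 + (1/3)·24.0625 = 28.1875.
q_{FlexHub} = 70 − 3·24.0625 + 2·28.1875 = 54.1875.

54.1875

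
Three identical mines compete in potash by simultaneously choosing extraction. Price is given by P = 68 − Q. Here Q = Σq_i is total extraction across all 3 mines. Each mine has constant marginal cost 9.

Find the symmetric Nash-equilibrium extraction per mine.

A representative mine's profit is π_i = q_i(68 − Q) − 9q_i, with Q = q_i + Σ_{j≠i} q_j.
First-order condition: 59 − 2q_i − Σ_{j≠i} q_j = 0.
In a symmetric equilibrium every mine chooses the same q, so Σ_{j≠i} q_j = 2q. The condition becomes 59 − 4q = 0, giving q = 59/4 = 14.75.

14.75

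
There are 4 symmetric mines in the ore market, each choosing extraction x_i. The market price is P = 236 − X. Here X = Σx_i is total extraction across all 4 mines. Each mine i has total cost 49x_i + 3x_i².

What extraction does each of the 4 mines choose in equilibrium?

A representative mine's profit is π_i = x_i(236 − X) − 49x_i − 3x_i², with X = x_i + Σ_{j≠i} x_j.
First-order condition: 187 − 8x_i − Σ_{j≠i} x_j = 0.
Imposing symmetry (x_j = x for all j) turns Σ_{j≠i} x_j into 3x, so 187 = 11x and x = 17.

17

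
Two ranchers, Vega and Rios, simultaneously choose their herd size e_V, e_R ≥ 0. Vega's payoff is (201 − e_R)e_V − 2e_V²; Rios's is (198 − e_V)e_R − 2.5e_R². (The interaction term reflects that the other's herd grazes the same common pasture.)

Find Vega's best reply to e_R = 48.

38.25

Expanding Vega's payoff: 201e_V − e_Re_V − 2e_V².
∂π/∂e_V = 201 − e_R − 4e_V = 0, so e_V = 50.25 − 0.25e_R.
At e_R = 48: e_V = 50.25 − 0.25·48 = 38.25.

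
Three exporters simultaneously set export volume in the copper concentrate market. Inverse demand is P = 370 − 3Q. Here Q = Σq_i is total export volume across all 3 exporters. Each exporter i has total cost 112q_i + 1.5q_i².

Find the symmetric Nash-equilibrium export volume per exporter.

A representative exporter's profit is π_i = q_i(370 − 3Q) − 112q_i − 1.5q_i², with Q = q_i + Σ_{j≠i} q_j.
First-order condition: 258 − 9q_i − 3Σ_{j≠i} q_j = 0.
In a symmetric equilibrium every exporter chooses the same q, so Σ_{j≠i} q_j = 2q. The condition becomes 258 − 15q = 0, giving q = 258/15 = 17.2.

17.2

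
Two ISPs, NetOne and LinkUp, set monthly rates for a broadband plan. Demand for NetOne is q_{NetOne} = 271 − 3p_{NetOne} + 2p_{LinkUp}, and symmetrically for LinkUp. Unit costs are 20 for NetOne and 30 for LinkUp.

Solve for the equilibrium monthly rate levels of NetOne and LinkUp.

NetOne's profit: π = (p_{NetOne} − 20)(271 − 3p_{NetOne} + 2p_{LinkUp}).
∂π/∂p_{NetOne} = 331 − 6p_{NetOne} + 2p_{LinkUp} = 0 ⇒ p_{NetOne} = 331/6 + (1/3)p_{LinkUp}.
Similarly p_{LinkUp} = 361/6 + (1/3)p_{NetOne}.
Substituting the second reaction function into the first: p_{NetOne} = 331/6 + (1/3)(361/6 + (1/3)p_{NetOne}), which gives (8/9)p_{NetOne} = 677/9 ⇒ p_{NetOne} = 84.625.
Then p_{LinkUp} = 361/6 + (1/3)·84.625 = 88.375.

84.625, 88.375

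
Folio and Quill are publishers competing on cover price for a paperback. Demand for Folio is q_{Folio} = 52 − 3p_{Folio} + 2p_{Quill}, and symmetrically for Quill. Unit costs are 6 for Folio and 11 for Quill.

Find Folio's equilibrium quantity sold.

Folio's profit: π = (p_{Folio} − 6)(52 − 3p_{Folio} + 2p_{Quill}).
∂π/∂p_{Folio} = 70 − 6p_{Folio} + 2p_{Quill} = 0 ⇒ p_{Folio} = 35/3 + (1/3)p_{Quill}.
Similarly p_{Quill} = 85/6 + (1/3)p_{Folio}.
Plugging p_{Quill} into Folio's best response: p_{Folio} = 35/3 + (1/3)(85/6 + (1/3)p_{Folio}) ⇒ (8/9)p_{Folio} = 295/18, so p_{Folio} = 18.4375.
Then p_{Quill} = 85/6 + (1/3)·18.4375 = 20.3125.
q_{Folio} = 52 − 3·18.4375 + 2·20.3125 = 37.3125.

37.3125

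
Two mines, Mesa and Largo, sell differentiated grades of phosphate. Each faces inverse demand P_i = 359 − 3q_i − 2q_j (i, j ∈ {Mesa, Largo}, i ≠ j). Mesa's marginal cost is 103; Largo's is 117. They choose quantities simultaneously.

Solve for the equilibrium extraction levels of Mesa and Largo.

32.875, 29.375

Mine Mesa's profit: π = q_{Mesa}(359 − 3q_{Mesa} − 2q_{Largo}) − 103q_{Mesa}.
∂π/∂q_{Mesa} = 256 − 6q_{Mesa} − 2q_{Largo} = 0 ⇒ q_{Mesa} = 128/3 − (1/3)q_{Largo}.
Similarly q_{Largo} = 121/3 − (1/3)q_{Mesa}.
Plugging q_{Largo} into Mesa's best response: q_{Mesa} = 128/3 − (1/3)(121/3 − (1/3)q_{Mesa}) ⇒ (8/9)q_{Mesa} = 263/9, so q_{Mesa} = 32.875.
Then q_{Largo} = 121/3 − (1/3)·32.875 = 29.375.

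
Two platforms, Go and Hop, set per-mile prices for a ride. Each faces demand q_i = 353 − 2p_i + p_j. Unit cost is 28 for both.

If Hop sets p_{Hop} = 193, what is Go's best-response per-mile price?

Go's profit: π = (p_{Go} − 28)(353 − 2p_{Go} + p_{Hop}).
∂π/∂p_{Go} = 409 − 4p_{Go} + p_{Hop} = 0 ⇒ p_{Go} = 102.25 + 0.25p_{Hop}.
At p_{Hop} = 193: p_{Go} = 102.25 + 0.25·193 = 150.5.

150.5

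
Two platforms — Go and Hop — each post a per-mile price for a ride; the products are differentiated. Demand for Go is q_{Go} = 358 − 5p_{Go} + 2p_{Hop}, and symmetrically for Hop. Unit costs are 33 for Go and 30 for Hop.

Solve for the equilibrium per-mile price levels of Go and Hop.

Go's profit: π = (p_{Go} − 33)(358 − 5p_{Go} + 2p_{Hop}).
∂π/∂p_{Go} = 523 − 10p_{Go} + 2p_{Hop} = 0 ⇒ p_{Go} = 52.3 + 0.2p_{Hop}.
Similarly p_{Hop} = 50.8 + 0.2p_{Go}.
Substituting the second reaction function into the first: p_{Go} = 52.3 + 0.2(50.8 + 0.2p_{Go}), which gives 0.96p_{Go} = 62.46 ⇒ p_{Go} = 65.0625.
Then p_{Hop} = 50.8 + 0.2·65.0625 = 63.8125.

65.0625, 63.8125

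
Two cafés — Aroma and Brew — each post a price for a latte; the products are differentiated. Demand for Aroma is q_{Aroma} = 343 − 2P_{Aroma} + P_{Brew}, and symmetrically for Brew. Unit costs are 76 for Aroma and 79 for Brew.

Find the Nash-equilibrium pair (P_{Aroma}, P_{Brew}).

Aroma's profit: π = (P_{Aroma} − 76)(343 − 2P_{Aroma} + P_{Brew}).
∂π/∂P_{Aroma} = 495 − 4P_{Aroma} + P_{Brew} = 0 ⇒ P_{Aroma} = 123.75 + 0.25P_{Brew}.
Similarly P_{Brew} = 125.25 + 0.25P_{Aroma}.
Plugging P_{Brew} into Aroma's best response: P_{Aroma} = 123.75 + 0.25(125.25 + 0.25P_{Aroma}) ⇒ 0.9375P_{Aroma} = 155.0625, so P_{Aroma} = 165.4.
Then P_{Brew} = 125.25 + 0.25·165.4 = 166.6.

165.4, 166.6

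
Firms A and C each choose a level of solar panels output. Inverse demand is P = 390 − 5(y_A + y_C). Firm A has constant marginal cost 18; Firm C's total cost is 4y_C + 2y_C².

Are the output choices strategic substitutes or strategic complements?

Firm A's profit: π = y_A(390 − 5(y_A + y_C)) − 18y_A.
∂π/∂y_A = 372 − 10y_A − 5y_C = 0, so y_A = 37.2 − 0.5y_C.
The best-response slope dy_A/dy_C = −0.5 < 0: the reaction function is downward-sloping, so the choices are strategic substitutes.

strategic substitutes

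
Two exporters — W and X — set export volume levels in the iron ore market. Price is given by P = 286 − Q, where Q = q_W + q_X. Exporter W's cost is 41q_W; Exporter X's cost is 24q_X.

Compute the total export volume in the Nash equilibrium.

Exporter W's profit: π = q_W(286 − (q_W + q_X)) − 41q_W.
∂π/∂q_W = 245 − 2q_W − q_X = 0, so q_W = 122.5 − 0.5q_X.
By the same steps for X: q_X = 131 − 0.5q_W.
Plugging q_X into W's best response: q_W = 122.5 − 0.5(131 − 0.5q_W) ⇒ 0.75q_W = 57, so q_W = 76.
Then q_X = 131 − 0.5·76 = 93.
Total export volume: 76 + 93 = 169.

169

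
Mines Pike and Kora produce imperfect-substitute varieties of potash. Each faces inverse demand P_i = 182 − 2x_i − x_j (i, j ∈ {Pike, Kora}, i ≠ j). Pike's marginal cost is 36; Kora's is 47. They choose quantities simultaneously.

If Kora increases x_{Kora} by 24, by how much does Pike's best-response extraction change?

Mine Pike's profit: π = x_{Pike}(182 − 2x_{Pike} − x_{Kora}) − 36x_{Pike}.
∂π/∂x_{Pike} = 146 − 4x_{Pike} − x_{Kora} = 0 ⇒ x_{Pike} = 36.5 − 0.25x_{Kora}.
The reaction-function slope is −0.25, so a 24-unit rise in x_{Kora} moves x_{Pike} by −0.25 × 24 = −6. Pike's best response falls — the actions are strategic substitutes.

-6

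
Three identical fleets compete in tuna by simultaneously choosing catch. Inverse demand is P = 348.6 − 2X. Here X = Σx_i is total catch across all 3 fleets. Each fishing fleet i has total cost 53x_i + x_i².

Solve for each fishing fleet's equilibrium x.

A representative fishing fleet's profit is π_i = x_i(348.6 − 2X) − 53x_i − x_i², with X = x_i + Σ_{j≠i} x_j.
First-order condition: 295.6 − 6x_i − 2Σ_{j≠i} x_j = 0.
In a symmetric equilibrium every fishing fleet chooses the same x, so Σ_{j≠i} x_j = 2x. The condition becomes 295.6 − 10x = 0, giving x = 295.6/10 = 29.56.

29.56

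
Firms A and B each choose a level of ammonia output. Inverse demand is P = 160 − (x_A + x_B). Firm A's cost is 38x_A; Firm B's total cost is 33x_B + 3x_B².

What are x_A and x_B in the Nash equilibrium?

Firm A's profit: π = x_A(160 − (x_A + x_B)) − 38x_A.
∂π/∂x_A = 122 − 2x_A − x_B = 0, so x_A = 61 − 0.5x_B.
For B: ∂π/∂x_B = 127 − 8x_B − x_A = 0 ⇒ x_B = 15.875 − 0.125x_A.
Solving the two reaction functions simultaneously: (1 − (−0.5)(−0.125))x_A = 61 − 0.5·15.875, so 0.9375x_A = 53.0625 and x_A = 56.6.
Then x_B = 15.875 − 0.125·56.6 = 8.8.

56.6, 8.8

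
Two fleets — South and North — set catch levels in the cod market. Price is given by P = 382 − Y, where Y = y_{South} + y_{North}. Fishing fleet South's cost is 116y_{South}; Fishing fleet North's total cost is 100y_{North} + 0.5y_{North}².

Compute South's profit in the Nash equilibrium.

Fishing fleet South's profit: π = y_{South}(382 − (y_{South} + y_{North})) − 116y_{South}.
∂π/∂y_{South} = 266 − 2y_{South} − y_{North} = 0, so y_{South} = 133 − 0.5y_{North}.
For North: ∂π/∂y_{North} = 282 − 3y_{North} − y_{South} = 0 ⇒ y_{North} = 94 − (1/3)y_{South}.
Solving the two reaction functions simultaneously: (1 − (−0.5)(−1/3))y_{South} = 133 − 0.5·94, so (5/6)y_{South} = 86 and y_{South} = 103.2.
Then y_{North} = 94 − (1/3)·103.2 = 59.6.
Price P = 382 − 162.8 = 219.2.
South's profit: (219.2 − 116)·103.2 = 10650.24.

10650.24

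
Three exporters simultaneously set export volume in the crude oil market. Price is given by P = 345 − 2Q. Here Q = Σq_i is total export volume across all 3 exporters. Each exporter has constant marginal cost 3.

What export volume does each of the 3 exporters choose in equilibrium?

A representative exporter's profit is π_i = q_i(345 − 2Q) − 3q_i, with Q = q_i + Σ_{j≠i} q_j.
First-order condition: 342 − 4q_i − 2Σ_{j≠i} q_j = 0.
In a symmetric equilibrium every exporter chooses the same q, so Σ_{j≠i} q_j = 2q. The condition becomes 342 − 8q = 0, giving q = 342/8 = 42.75.

42.75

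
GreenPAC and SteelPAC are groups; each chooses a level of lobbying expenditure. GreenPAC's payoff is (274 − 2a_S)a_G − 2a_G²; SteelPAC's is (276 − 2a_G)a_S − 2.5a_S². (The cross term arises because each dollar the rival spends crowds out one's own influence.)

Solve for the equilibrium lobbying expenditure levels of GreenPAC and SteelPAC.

51.125, 34.75

Expanding GreenPAC's payoff: 274a_G − 2a_Sa_G − 2a_G².
∂π/∂a_G = 274 − 2a_S − 4a_G = 0, so a_G = 68.5 − 0.5a_S.
Likewise for SteelPAC: a_S = 55.2 − 0.4a_G.
Substituting the second reaction function into the first: a_G = 68.5 − 0.5(55.2 − 0.4a_G), which gives 0.8a_G = 40.9 ⇒ a_G = 51.125.
Then a_S = 55.2 − 0.4·51.125 = 34.75.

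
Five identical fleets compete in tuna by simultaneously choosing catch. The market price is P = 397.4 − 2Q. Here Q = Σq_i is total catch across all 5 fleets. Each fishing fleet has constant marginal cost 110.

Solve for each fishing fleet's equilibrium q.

A representative fishing fleet's profit is π_i = q_i(397.4 − 2Q) − 110q_i, with Q = q_i + Σ_{j≠i} q_j.
First-order condition: 287.4 − 4q_i − 2Σ_{j≠i} q_j = 0.
In a symmetric equilibrium every fishing fleet chooses the same q, so Σ_{j≠i} q_j = 4q. The condition becomes 287.4 − 12q = 0, giving q = 287.4/12 = 23.95.

23.95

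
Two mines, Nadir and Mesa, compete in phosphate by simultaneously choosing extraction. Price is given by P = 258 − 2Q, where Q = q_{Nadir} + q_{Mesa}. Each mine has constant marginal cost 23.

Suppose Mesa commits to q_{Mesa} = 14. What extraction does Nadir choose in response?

51.75

Mine Nadir's profit: π = q_{Nadir}(258 − 2(q_{Nadir} + q_{Mesa})) − 23q_{Nadir}.
∂π/∂q_{Nadir} = 235 − 4q_{Nadir} − 2q_{Mesa} = 0, so q_{Nadir} = 58.75 − 0.5q_{Mesa}.
At q_{Mesa} = 14: q_{Nadir} = 58.75 − 0.5·14 = 51.75.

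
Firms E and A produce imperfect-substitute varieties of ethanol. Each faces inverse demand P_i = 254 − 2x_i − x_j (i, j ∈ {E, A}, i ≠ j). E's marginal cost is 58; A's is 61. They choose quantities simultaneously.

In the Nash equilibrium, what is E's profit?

Firm E's profit: π = x_E(254 − 2x_E − x_A) − 58x_E.
∂π/∂x_E = 196 − 4x_E − x_A = 0 ⇒ x_E = 49 − 0.25x_A.
Similarly x_A = 48.25 − 0.25x_E.
Plugging x_A into E's best response: x_E = 49 − 0.25(48.25 − 0.25x_E) ⇒ 0.9375x_E = 36.9375, so x_E = 39.4.
Then x_A = 48.25 − 0.25·39.4 = 38.4.
P_E = 254 − 2·39.4 − 38.4 = 136.8.
Profit = (136.8 − 58)·39.4 = 3104.72.

3104.72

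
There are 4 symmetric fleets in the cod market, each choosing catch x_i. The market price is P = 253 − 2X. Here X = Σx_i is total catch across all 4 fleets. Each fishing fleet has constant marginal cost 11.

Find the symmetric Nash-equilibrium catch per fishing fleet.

A representative fishing fleet's profit is π_i = x_i(253 − 2X) − 11x_i, with X = x_i + Σ_{j≠i} x_j.
First-order condition: 242 − 4x_i − 2Σ_{j≠i} x_j = 0.
In a symmetric equilibrium every fishing fleet chooses the same x, so Σ_{j≠i} x_j = 3x. The condition becomes 242 − 10x = 0, giving x = 242/10 = 24.2.

24.2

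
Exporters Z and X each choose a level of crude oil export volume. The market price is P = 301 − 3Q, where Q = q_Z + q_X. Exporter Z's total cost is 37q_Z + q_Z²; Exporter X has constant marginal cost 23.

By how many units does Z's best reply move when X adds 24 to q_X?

Exporter Z's profit: π = q_Z(301 − 3(q_Z + q_X)) − 37q_Z − q_Z².
∂π/∂q_Z = 264 − 8q_Z − 3q_X = 0, so q_Z = 33 − 0.375q_X.
The reaction-function slope is −0.375, so a 24-unit rise in q_X moves q_Z by −0.375 × 24 = −9. Z's best response falls — the actions are strategic substitutes.

-9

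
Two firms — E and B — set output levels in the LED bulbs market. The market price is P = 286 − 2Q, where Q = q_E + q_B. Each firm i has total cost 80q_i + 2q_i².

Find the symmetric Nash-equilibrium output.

20.6

Firm E's profit: π = q_E(286 − 2(q_E + q_B)) − 80q_E − 2q_E².
∂π/∂q_E = 206 − 8q_E − 2q_B = 0, so q_E = 25.75 − 0.25q_B.
Setting q_E = q_B in the reaction function: q_E = 25.75 − 0.25q_E, so q_E = 25.75 / 1.25 = 20.6.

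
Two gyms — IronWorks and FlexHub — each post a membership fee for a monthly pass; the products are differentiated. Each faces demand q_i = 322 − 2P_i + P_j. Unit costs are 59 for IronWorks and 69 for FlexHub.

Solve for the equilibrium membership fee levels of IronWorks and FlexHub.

IronWorks's profit: π = (P_{IronWorks} − 59)(322 − 2P_{IronWorks} + P_{FlexHub}).
∂π/∂P_{IronWorks} = 440 − 4P_{IronWorks} + P_{FlexHub} = 0 ⇒ P_{IronWorks} = 110 + 0.25P_{FlexHub}.
Similarly P_{FlexHub} = 115 + 0.25P_{IronWorks}.
Substituting the second reaction function into the first: P_{IronWorks} = 110 + 0.25(115 + 0.25P_{IronWorks}), which gives 0.9375P_{IronWorks} = 138.75 ⇒ P_{IronWorks} = 148.
Then P_{FlexHub} = 115 + 0.25·148 = 152.

148, 152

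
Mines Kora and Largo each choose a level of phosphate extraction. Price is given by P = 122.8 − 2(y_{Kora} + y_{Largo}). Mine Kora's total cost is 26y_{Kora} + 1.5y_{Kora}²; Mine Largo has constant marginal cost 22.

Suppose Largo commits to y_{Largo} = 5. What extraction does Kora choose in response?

12.4

Mine Kora's profit: π = y_{Kora}(122.8 − 2(y_{Kora} + y_{Largo})) − 26y_{Kora} − 1.5y_{Kora}².
∂π/∂y_{Kora} = 96.8 − 7y_{Kora} − 2y_{Largo} = 0, so y_{Kora} = 484/35 − (2/7)y_{Largo}.
At y_{Largo} = 5: y_{Kora} = 484/35 − (2/7)·5 = 12.4.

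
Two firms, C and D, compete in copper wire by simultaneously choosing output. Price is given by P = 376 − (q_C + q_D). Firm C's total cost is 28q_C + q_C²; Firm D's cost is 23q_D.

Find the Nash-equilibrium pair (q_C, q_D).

Firm C's profit: π = q_C(376 − (q_C + q_D)) − 28q_C − q_C².
∂π/∂q_C = 348 − 4q_C − q_D = 0, so q_C = 87 − 0.25q_D.
For D: ∂π/∂q_D = 353 − 2q_D − q_C = 0 ⇒ q_D = 176.5 − 0.5q_C.
Substituting the second reaction function into the first: q_C = 87 − 0.25(176.5 − 0.5q_C), which gives 0.875q_C = 42.875 ⇒ q_C = 49.
Then q_D = 176.5 − 0.5·49 = 152.

49, 152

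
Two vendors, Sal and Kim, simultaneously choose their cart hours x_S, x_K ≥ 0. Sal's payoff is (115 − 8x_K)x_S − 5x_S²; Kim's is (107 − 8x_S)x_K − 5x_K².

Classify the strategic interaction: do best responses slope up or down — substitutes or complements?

strategic substitutes

Expanding Sal's payoff: 115x_S − 8x_Kx_S − 5x_S².
∂π/∂x_S = 115 − 8x_K − 10x_S = 0, so x_S = 11.5 − 0.8x_K.
The best-response slope dx_S/dx_K = −0.8 < 0: the reaction function is downward-sloping, so the choices are strategic substitutes.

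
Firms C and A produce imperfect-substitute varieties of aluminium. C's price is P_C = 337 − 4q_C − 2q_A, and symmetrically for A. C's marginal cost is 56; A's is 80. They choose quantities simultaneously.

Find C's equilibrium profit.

3340.84

Firm C's profit: π = q_C(337 − 4q_C − 2q_A) − 56q_C.
∂π/∂q_C = 281 − 8q_C − 2q_A = 0 ⇒ q_C = 35.125 − 0.25q_A.
Similarly q_A = 32.125 − 0.25q_C.
Substituting the second reaction function into the first: q_C = 35.125 − 0.25(32.125 − 0.25q_C), which gives 0.9375q_C = 867/32 ⇒ q_C = 28.9.
Then q_A = 32.125 − 0.25·28.9 = 24.9.
P_C = 337 − 4·28.9 − 2·24.9 = 171.6.
Profit = (171.6 − 56)·28.9 = 3340.84.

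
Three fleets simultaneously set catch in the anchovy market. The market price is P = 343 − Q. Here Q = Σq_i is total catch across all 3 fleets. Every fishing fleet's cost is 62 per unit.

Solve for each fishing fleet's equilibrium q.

A representative fishing fleet's profit is π_i = q_i(343 − Q) − 62q_i, with Q = q_i + Σ_{j≠i} q_j.
First-order condition: 281 − 2q_i − Σ_{j≠i} q_j = 0.
Imposing symmetry (q_j = q for all j) turns Σ_{j≠i} q_j into 2q, so 281 = 4q and q = 70.25.

70.25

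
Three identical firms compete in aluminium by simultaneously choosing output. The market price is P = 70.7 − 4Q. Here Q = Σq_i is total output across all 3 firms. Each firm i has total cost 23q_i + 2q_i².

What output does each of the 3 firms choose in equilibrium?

2.385

A representative firm's profit is π_i = q_i(70.7 − 4Q) − 23q_i − 2q_i², with Q = q_i + Σ_{j≠i} q_j.
First-order condition: 47.7 − 12q_i − 4Σ_{j≠i} q_j = 0.
With identical firms, set every q_j = q: then 47.7 − 12q − 8q = 0, i.e. q = 47.7/20 = 2.385.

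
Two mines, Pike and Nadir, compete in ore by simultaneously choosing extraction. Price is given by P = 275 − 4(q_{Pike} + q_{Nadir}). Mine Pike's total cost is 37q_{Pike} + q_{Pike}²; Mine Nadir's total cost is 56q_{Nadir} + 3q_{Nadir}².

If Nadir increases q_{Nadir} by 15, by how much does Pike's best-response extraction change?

Mine Pike's profit: π = q_{Pike}(275 − 4(q_{Pike} + q_{Nadir})) − 37q_{Pike} − q_{Pike}².
∂π/∂q_{Pike} = 238 − 10q_{Pike} − 4q_{Nadir} = 0, so q_{Pike} = 23.8 − 0.4q_{Nadir}.
The reaction-function slope is −0.4, so a 15-unit rise in q_{Nadir} moves q_{Pike} by −0.4 × 15 = −6. Pike's best response falls — the actions are strategic substitutes.

-6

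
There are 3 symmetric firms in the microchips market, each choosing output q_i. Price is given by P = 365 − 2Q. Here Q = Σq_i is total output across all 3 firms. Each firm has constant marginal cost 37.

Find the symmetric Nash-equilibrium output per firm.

41

A representative firm's profit is π_i = q_i(365 − 2Q) − 37q_i, with Q = q_i + Σ_{j≠i} q_j.
First-order condition: 328 − 4q_i − 2Σ_{j≠i} q_j = 0.
Imposing symmetry (q_j = q for all j) turns Σ_{j≠i} q_j into 2q, so 328 = 8q and q = 41.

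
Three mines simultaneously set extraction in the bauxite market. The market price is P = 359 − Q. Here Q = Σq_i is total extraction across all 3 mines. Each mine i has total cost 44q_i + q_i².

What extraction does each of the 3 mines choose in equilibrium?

A representative mine's profit is π_i = q_i(359 − Q) − 44q_i − q_i², with Q = q_i + Σ_{j≠i} q_j.
First-order condition: 315 − 4q_i − Σ_{j≠i} q_j = 0.
In a symmetric equilibrium every mine chooses the same q, so Σ_{j≠i} q_j = 2q. The condition becomes 315 − 6q = 0, giving q = 315/6 = 52.5.

52.5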